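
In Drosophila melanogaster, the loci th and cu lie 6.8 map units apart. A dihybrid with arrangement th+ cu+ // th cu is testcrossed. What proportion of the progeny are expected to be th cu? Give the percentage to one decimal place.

46.6%

A map distance of 6.8 map units corresponds to a recombination frequency of 0.068.
The F1 is th+ cu+ / th cu, so th cu is a parental gamete class with expected frequency (1 − r)/2 = 0.932/2 = 0.4660.
That is 0.4660 = 46.6% of the progeny.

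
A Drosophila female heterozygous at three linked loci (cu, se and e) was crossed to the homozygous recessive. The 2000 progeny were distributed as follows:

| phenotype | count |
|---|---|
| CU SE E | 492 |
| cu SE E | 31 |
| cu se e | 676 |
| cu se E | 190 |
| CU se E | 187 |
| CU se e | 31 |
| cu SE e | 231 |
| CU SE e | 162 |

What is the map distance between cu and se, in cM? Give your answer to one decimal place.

24.0 cM

The two most frequent reciprocal classes, cu se e and CU SE E, are the parental types, so the F1 was cu se e / CU SE E.
The two rarest classes, CU se e and cu SE E, are the double crossovers. Comparing them with the parentals, only the cu allele has switched, so cu is the middle locus and the order is se – cu – e.
Crossovers in the se–cu interval produce the single-crossover classes cu SE e and CU se E (231 + 187 = 418) plus the double crossovers (62).
RF(se–cu) = (418 + 62) / 2000 = 480/2000 = 0.2400 → 24.0 cM.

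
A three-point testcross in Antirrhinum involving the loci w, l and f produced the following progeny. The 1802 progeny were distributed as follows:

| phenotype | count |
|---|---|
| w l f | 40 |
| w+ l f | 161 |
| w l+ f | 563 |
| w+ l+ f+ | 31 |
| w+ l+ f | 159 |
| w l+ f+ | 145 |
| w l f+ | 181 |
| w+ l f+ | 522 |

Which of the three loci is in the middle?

The two most frequent reciprocal classes, w+ l f+ and w l+ f, are the parental types, so the F1 was w+ l f+ / w l+ f.
The two rarest classes, w+ l+ f+ and w l f, are the double crossovers. Comparing them with the parentals, only the l allele has switched, so l is the middle locus and the order is w – l – f.

l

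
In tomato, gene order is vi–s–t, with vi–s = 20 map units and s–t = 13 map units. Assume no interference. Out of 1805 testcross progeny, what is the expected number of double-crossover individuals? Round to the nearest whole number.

47

Map distances give recombination frequencies of 0.200 and 0.130 for the two intervals.
With no interference, expected double-crossover frequency = 0.200 × 0.130 = 0.02600.
Expected number = 0.02600 × 1805 = 46.93 ≈ 47.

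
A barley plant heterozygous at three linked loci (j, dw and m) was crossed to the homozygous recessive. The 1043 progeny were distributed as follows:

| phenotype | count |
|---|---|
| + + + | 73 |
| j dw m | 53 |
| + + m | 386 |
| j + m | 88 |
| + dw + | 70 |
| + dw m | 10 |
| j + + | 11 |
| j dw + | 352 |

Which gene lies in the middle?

dw

The two most frequent reciprocal classes, j dw + and + + m, are the parental types, so the F1 was j dw + / + + m.
The two rarest classes, j + + and + dw m, are the double crossovers. Comparing them with the parentals, only the dw allele has switched, so dw is the middle locus and the order is m – dw – j.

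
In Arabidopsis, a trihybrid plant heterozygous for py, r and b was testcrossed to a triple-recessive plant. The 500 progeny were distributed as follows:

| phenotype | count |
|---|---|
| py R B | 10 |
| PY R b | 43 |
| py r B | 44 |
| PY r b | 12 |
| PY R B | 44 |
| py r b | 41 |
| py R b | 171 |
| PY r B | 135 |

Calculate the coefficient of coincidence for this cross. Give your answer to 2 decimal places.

0.94

The two most frequent reciprocal classes, PY r B and py R b, are the parental types, so the F1 was PY r B / py R b.
The two rarest classes, PY r b and py R B, are the double crossovers. Comparing them with the parentals, only the b allele has switched, so b is the middle locus and the order is py – b – r.
py–b: (87 + 22)/500 = 0.2180; b–r: (85 + 22)/500 = 0.2140.
Expected DCO frequency = 0.2180 × 0.2140 ≈ 0.04665; observed = 22/500 ≈ 0.04400.
Coefficient of coincidence = 0.04400/0.04665 ≈ 0.94.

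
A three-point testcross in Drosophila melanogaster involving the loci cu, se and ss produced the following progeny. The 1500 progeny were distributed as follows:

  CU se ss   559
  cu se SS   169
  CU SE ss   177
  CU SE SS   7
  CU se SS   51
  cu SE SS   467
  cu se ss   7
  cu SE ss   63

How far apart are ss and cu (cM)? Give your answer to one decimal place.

The two most frequent reciprocal classes, CU se ss and cu SE SS, are the parental types, so the F1 was CU se ss / cu SE SS.
The two rarest classes, cu se ss and CU SE SS, are the double crossovers. Comparing them with the parentals, only the cu allele has switched, so cu is the middle locus and the order is se – cu – ss.
Crossovers in the cu–ss interval produce the single-crossover classes CU se SS and cu SE ss (51 + 63 = 114) plus the double crossovers (14).
RF(cu–ss) = (114 + 14) / 1500 = 128/1500 = 0.0853 → 8.5 cM.

8.5 cM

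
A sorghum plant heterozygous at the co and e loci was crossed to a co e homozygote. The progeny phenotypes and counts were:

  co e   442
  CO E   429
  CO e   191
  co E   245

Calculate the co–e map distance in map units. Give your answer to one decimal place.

33.4 map units

The two most frequent classes, CO E (429) and co e (442), are the parental types, so the F1 was CO E / co e.
The recombinant classes are CO e and co E: 191 + 245 = 436.
Recombination frequency = 436/1307 = 0.3336 ≈ 33.4%, i.e. 33.4 map units.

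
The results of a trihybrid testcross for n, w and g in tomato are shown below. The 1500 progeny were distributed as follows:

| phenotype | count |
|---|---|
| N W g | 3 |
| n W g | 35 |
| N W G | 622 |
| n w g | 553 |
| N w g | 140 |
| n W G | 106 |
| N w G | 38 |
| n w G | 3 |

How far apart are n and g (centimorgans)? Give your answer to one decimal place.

The two most frequent reciprocal classes, n w g and N W G, are the parental types, so the F1 was n w g / N W G.
The two rarest classes, n w G and N W g, are the double crossovers. Comparing them with the parentals, only the g allele has switched, so g is the middle locus and the order is n – g – w.
Crossovers in the n–g interval produce the single-crossover classes N w g and n W G (140 + 106 = 246) plus the double crossovers (6).
RF(n–g) = (246 + 6) / 1500 = 252/1500 = 0.1680 → 16.8 centimorgans.

16.8 centimorgans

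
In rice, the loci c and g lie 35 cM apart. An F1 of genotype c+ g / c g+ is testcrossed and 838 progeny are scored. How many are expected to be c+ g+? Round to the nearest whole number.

A map distance of 35 cM corresponds to a recombination frequency of 0.350.
The F1 is c+ g / c g+, so c+ g+ is a recombinant gamete class with expected frequency r/2 = 0.350/2 = 0.1750.
Expected number = 0.1750 × 838 = 146.65 ≈ 147.

147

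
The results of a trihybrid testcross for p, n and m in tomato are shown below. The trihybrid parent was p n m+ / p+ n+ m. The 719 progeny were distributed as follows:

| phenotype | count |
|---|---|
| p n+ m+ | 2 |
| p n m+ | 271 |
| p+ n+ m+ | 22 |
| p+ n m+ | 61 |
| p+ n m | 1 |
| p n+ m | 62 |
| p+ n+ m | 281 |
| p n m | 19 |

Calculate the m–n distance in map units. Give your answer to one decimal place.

The two rarest classes, p n+ m+ and p+ n m, are the double crossovers. Comparing them with the parentals, only the n allele has switched, so n is the middle locus and the order is m – n – p.
Crossovers in the m–n interval produce the single-crossover classes p n m and p+ n+ m+ (19 + 22 = 41) plus the double crossovers (3).
RF(m–n) = (41 + 3) / 719 = 44/719 = 0.0612 → 6.1 map units.

6.1 map units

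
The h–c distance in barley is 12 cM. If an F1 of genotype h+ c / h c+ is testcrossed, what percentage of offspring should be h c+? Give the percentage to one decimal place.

A map distance of 12 cM corresponds to a recombination frequency of 0.120.
The F1 is h+ c / h c+, so h c+ is a parental gamete class with expected frequency (1 − r)/2 = 0.880/2 = 0.4400.
That is 0.4400 = 44.0% of the progeny.

44.0%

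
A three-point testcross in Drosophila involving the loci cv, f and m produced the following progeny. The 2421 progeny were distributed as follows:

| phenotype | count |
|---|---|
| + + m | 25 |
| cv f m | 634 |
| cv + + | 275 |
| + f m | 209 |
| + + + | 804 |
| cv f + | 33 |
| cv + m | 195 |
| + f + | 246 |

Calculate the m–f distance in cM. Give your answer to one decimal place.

20.6 cM

The two most frequent reciprocal classes, + + + and cv f m, are the parental types, so the F1 was + + + / cv f m.
The two rarest classes, + + m and cv f +, are the double crossovers. Comparing them with the parentals, only the m allele has switched, so m is the middle locus and the order is cv – m – f.
Crossovers in the m–f interval produce the single-crossover classes + f + and cv + m (246 + 195 = 441) plus the double crossovers (58).
RF(m–f) = (441 + 58) / 2421 = 499/2421 = 0.2061 → 20.6 cM.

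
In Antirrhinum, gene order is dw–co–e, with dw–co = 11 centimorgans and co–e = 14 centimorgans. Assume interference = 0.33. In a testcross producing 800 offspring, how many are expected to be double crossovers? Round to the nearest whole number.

8

Map distances give recombination frequencies of 0.110 and 0.140 for the two intervals.
With interference 0.33 (so coincidence = 0.67), expected double-crossover frequency = 0.110 × 0.140 × 0.67 = 0.01032.
Expected number = 0.01032 × 800 = 8.25 ≈ 8.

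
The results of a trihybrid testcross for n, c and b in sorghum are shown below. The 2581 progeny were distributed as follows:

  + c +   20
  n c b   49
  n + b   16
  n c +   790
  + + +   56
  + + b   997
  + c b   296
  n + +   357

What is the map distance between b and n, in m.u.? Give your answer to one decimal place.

5.5 m.u.

The two most frequent reciprocal classes, n c + and + + b, are the parental types, so the F1 was n c + / + + b.
The two rarest classes, + c + and n + b, are the double crossovers. Comparing them with the parentals, only the n allele has switched, so n is the middle locus and the order is b – n – c.
Crossovers in the b–n interval produce the single-crossover classes n c b and + + + (49 + 56 = 105) plus the double crossovers (36).
RF(b–n) = (105 + 36) / 2581 = 141/2581 = 0.0546 → 5.5 m.u.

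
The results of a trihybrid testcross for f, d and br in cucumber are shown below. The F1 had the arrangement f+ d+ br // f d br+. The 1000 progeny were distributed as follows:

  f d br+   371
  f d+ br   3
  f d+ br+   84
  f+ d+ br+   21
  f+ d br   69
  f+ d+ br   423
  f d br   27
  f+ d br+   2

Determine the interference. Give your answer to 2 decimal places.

0.40

The two rarest classes, f d+ br and f+ d br+, are the double crossovers. Comparing them with the parentals, only the f allele has switched, so f is the middle locus and the order is d – f – br.
d–f: (153 + 5)/1000 = 0.1580; f–br: (48 + 5)/1000 = 0.0530.
Expected DCO frequency = 0.1580 × 0.0530 ≈ 0.00837; observed = 5/1000 ≈ 0.00500.
Coefficient of coincidence = 0.00500/0.00837 ≈ 0.60; interference = 1 − 0.60 = 0.40.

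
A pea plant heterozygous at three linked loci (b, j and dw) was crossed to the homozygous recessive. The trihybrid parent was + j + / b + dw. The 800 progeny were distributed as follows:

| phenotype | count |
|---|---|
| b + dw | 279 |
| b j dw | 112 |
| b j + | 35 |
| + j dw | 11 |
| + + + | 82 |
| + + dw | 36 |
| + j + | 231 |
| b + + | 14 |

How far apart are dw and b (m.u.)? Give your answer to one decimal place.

12.0 m.u.

The two rarest classes, + j dw and b + +, are the double crossovers. Comparing them with the parentals, only the dw allele has switched, so dw is the middle locus and the order is j – dw – b.
Crossovers in the dw–b interval produce the single-crossover classes b j + and + + dw (35 + 36 = 71) plus the double crossovers (25).
RF(dw–b) = (71 + 25) / 800 = 96/800 = 0.1200 → 12.0 m.u.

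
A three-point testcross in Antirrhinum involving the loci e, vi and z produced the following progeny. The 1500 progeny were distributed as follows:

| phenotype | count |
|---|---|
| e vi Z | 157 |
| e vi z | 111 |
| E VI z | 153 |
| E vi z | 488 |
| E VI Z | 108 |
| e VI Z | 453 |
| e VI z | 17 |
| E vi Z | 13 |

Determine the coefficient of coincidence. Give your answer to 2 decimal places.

The two most frequent reciprocal classes, E vi z and e VI Z, are the parental types, so the F1 was E vi z / e VI Z.
The two rarest classes, E vi Z and e VI z, are the double crossovers. Comparing them with the parentals, only the z allele has switched, so z is the middle locus and the order is e – z – vi.
e–z: (219 + 30)/1500 = 0.1660; z–vi: (310 + 30)/1500 = 0.2267.
Expected DCO frequency = 0.1660 × 0.2267 ≈ 0.03763; observed = 30/1500 ≈ 0.02000.
Coefficient of coincidence = 0.02000/0.03763 ≈ 0.53.

0.53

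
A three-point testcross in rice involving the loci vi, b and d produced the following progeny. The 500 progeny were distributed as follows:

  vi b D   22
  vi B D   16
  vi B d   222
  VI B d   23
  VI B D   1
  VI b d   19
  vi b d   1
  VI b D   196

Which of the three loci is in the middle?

The two most frequent reciprocal classes, VI b D and vi B d, are the parental types, so the F1 was VI b D / vi B d.
The two rarest classes, VI B D and vi b d, are the double crossovers. Comparing them with the parentals, only the b allele has switched, so b is the middle locus and the order is vi – b – d.

b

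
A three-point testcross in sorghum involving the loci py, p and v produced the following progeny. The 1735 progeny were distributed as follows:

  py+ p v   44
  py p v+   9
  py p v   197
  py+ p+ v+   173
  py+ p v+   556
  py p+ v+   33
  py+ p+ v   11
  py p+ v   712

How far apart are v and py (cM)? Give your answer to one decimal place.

The two most frequent reciprocal classes, py p+ v and py+ p v+, are the parental types, so the F1 was py p+ v / py+ p v+.
The two rarest classes, py+ p+ v and py p v+, are the double crossovers. Comparing them with the parentals, only the py allele has switched, so py is the middle locus and the order is v – py – p.
Crossovers in the v–py interval produce the single-crossover classes py p+ v+ and py+ p v (33 + 44 = 77) plus the double crossovers (20).
RF(v–py) = (77 + 20) / 1735 = 97/1735 = 0.0559 → 5.6 cM.

5.6 cM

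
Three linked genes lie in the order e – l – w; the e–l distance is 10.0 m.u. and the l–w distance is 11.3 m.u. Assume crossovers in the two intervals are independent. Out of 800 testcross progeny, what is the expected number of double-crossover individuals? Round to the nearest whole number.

9

Map distances give recombination frequencies of 0.100 and 0.113 for the two intervals.
With no interference, expected double-crossover frequency = 0.100 × 0.113 = 0.01130.
Expected number = 0.01130 × 800 = 9.04 ≈ 9.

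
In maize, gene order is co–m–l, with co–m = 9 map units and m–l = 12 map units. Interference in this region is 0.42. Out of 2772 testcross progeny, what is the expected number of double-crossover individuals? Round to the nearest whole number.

17

Map distances give recombination frequencies of 0.090 and 0.120 for the two intervals.
With interference 0.42 (so coincidence = 0.58), expected double-crossover frequency = 0.090 × 0.120 × 0.58 = 0.00626.
Expected number = 0.00626 × 2772 = 17.36 ≈ 17.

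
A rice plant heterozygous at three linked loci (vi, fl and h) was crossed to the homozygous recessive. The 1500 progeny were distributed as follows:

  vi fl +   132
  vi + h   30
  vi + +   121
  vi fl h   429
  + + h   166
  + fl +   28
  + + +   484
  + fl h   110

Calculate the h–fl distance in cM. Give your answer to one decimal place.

23.7 cM

The two most frequent reciprocal classes, vi fl h and + + +, are the parental types, so the F1 was vi fl h / + + +.
The two rarest classes, vi + h and + fl +, are the double crossovers. Comparing them with the parentals, only the fl allele has switched, so fl is the middle locus and the order is h – fl – vi.
Crossovers in the h–fl interval produce the single-crossover classes vi fl + and + + h (132 + 166 = 298) plus the double crossovers (58).
RF(h–fl) = (298 + 58) / 1500 = 356/1500 = 0.2373 → 23.7 cM.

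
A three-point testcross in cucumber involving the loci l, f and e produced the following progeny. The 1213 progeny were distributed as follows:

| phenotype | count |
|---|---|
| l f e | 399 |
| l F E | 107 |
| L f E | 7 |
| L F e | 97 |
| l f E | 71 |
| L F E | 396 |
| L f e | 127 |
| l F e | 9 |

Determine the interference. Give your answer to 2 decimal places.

0.58

The two most frequent reciprocal classes, L F E and l f e, are the parental types, so the F1 was L F E / l f e.
The two rarest classes, L f E and l F e, are the double crossovers. Comparing them with the parentals, only the f allele has switched, so f is the middle locus and the order is e – f – l.
e–f: (168 + 16)/1213 = 0.1517; f–l: (234 + 16)/1213 = 0.2061.
Expected DCO frequency = 0.1517 × 0.2061 ≈ 0.03127; observed = 16/1213 ≈ 0.01319.
Coefficient of coincidence = 0.01319/0.03127 ≈ 0.42; interference = 1 − 0.42 = 0.58.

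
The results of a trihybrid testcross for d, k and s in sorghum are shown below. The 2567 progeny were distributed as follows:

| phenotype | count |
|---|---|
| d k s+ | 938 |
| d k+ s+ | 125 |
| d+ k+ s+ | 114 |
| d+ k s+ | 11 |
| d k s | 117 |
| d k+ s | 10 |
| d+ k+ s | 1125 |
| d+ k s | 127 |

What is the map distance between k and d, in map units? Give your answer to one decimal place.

The two most frequent reciprocal classes, d k s+ and d+ k+ s, are the parental types, so the F1 was d k s+ / d+ k+ s.
The two rarest classes, d+ k s+ and d k+ s, are the double crossovers. Comparing them with the parentals, only the d allele has switched, so d is the middle locus and the order is k – d – s.
Crossovers in the k–d interval produce the single-crossover classes d k+ s+ and d+ k s (125 + 127 = 252) plus the double crossovers (21).
RF(k–d) = (252 + 21) / 2567 = 273/2567 = 0.1063 → 10.6 map units.

10.6 map units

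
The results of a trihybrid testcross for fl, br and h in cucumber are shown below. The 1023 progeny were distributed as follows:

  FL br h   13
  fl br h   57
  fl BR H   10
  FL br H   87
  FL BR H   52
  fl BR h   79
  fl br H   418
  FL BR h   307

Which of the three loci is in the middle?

br

The two most frequent reciprocal classes, fl br H and FL BR h, are the parental types, so the F1 was fl br H / FL BR h.
The two rarest classes, fl BR H and FL br h, are the double crossovers. Comparing them with the parentals, only the br allele has switched, so br is the middle locus and the order is fl – br – h.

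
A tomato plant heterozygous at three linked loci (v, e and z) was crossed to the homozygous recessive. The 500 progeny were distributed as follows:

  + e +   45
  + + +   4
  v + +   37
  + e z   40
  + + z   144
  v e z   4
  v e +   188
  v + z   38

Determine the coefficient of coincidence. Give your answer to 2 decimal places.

The two most frequent reciprocal classes, v e + and + + z, are the parental types, so the F1 was v e + / + + z.
The two rarest classes, v e z and + + +, are the double crossovers. Comparing them with the parentals, only the z allele has switched, so z is the middle locus and the order is v – z – e.
v–z: (83 + 8)/500 = 0.1820; z–e: (77 + 8)/500 = 0.1700.
Expected DCO frequency = 0.1820 × 0.1700 ≈ 0.03094; observed = 8/500 ≈ 0.01600.
Coefficient of coincidence = 0.01600/0.03094 ≈ 0.52.

0.52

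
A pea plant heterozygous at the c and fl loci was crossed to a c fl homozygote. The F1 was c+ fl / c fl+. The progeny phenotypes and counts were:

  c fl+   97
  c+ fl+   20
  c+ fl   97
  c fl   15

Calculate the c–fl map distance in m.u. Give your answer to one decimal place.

The recombinant classes are c+ fl+ and c fl: 20 + 15 = 35.
Recombination frequency = 35/229 = 0.1528 ≈ 15.3%, i.e. 15.3 m.u.

15.3 m.u.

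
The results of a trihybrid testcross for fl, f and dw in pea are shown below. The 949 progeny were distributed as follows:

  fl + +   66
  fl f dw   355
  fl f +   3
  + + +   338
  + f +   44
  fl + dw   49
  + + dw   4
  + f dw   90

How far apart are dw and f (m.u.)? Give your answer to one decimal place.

The two most frequent reciprocal classes, + + + and fl f dw, are the parental types, so the F1 was + + + / fl f dw.
The two rarest classes, + + dw and fl f +, are the double crossovers. Comparing them with the parentals, only the dw allele has switched, so dw is the middle locus and the order is f – dw – fl.
Crossovers in the f–dw interval produce the single-crossover classes + f + and fl + dw (44 + 49 = 93) plus the double crossovers (7).
RF(f–dw) = (93 + 7) / 949 = 100/949 = 0.1054 → 10.5 m.u.

10.5 m.u.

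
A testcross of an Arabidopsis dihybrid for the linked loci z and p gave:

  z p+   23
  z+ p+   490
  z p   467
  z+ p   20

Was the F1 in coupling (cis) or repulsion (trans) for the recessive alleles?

The two most frequent classes are z+ p+ (490) and z p (467); these are the parental (non-recombinant) types.
So the F1 carried z+ p+ on one chromosome and z p on the other — the recessive alleles are on the same chromosome (cis / coupling).

cis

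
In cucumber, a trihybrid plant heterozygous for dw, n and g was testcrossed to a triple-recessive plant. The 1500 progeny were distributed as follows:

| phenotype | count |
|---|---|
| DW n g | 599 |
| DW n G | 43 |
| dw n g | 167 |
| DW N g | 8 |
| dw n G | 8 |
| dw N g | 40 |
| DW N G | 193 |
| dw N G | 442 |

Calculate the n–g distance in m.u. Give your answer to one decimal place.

The two most frequent reciprocal classes, DW n g and dw N G, are the parental types, so the F1 was DW n g / dw N G.
The two rarest classes, DW N g and dw n G, are the double crossovers. Comparing them with the parentals, only the n allele has switched, so n is the middle locus and the order is dw – n – g.
Crossovers in the n–g interval produce the single-crossover classes DW n G and dw N g (43 + 40 = 83) plus the double crossovers (16).
RF(n–g) = (83 + 16) / 1500 = 99/1500 = 0.0660 → 6.6 m.u.

6.6 m.u.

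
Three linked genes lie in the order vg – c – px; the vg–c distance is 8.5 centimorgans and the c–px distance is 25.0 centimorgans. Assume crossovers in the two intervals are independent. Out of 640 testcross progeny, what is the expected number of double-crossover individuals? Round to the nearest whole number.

Map distances give recombination frequencies of 0.085 and 0.250 for the two intervals.
With no interference, expected double-crossover frequency = 0.085 × 0.250 = 0.02125.
Expected number = 0.02125 × 640 = 13.60 ≈ 14.

14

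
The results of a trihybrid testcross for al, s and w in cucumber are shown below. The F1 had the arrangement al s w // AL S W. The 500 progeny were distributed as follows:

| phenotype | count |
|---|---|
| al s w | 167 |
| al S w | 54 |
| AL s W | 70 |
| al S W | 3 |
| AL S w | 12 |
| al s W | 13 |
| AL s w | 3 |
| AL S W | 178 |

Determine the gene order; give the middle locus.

The two rarest classes, AL s w and al S W, are the double crossovers. Comparing them with the parentals, only the al allele has switched, so al is the middle locus and the order is s – al – w.

al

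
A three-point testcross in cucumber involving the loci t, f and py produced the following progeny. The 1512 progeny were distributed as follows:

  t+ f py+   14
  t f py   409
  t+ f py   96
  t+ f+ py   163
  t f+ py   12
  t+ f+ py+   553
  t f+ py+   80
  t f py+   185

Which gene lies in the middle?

f

The two most frequent reciprocal classes, t+ f+ py+ and t f py, are the parental types, so the F1 was t+ f+ py+ / t f py.
The two rarest classes, t+ f py+ and t f+ py, are the double crossovers. Comparing them with the parentals, only the f allele has switched, so f is the middle locus and the order is t – f – py.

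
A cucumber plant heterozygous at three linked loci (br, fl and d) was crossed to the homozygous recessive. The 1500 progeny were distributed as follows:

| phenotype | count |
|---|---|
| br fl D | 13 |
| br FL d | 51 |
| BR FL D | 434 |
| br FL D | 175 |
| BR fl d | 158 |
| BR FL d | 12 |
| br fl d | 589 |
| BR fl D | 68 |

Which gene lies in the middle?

d

The two most frequent reciprocal classes, BR FL D and br fl d, are the parental types, so the F1 was BR FL D / br fl d.
The two rarest classes, BR FL d and br fl D, are the double crossovers. Comparing them with the parentals, only the d allele has switched, so d is the middle locus and the order is br – d – fl.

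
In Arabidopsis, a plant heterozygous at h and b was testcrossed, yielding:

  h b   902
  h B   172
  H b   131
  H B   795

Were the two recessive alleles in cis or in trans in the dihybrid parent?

cis

The two most frequent classes are H B (795) and h b (902); these are the parental (non-recombinant) types.
So the F1 carried H B on one chromosome and h b on the other — the recessive alleles are on the same chromosome (cis / coupling).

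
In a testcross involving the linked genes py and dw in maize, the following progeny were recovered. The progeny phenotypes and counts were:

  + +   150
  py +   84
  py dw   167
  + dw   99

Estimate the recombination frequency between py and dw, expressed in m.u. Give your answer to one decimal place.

The two most frequent classes, + + (150) and py dw (167), are the parental types, so the F1 was + + / py dw.
The recombinant classes are + dw and py +: 99 + 84 = 183.
Recombination frequency = 183/500 = 0.3660 ≈ 36.6%, i.e. 36.6 m.u.

36.6 m.u.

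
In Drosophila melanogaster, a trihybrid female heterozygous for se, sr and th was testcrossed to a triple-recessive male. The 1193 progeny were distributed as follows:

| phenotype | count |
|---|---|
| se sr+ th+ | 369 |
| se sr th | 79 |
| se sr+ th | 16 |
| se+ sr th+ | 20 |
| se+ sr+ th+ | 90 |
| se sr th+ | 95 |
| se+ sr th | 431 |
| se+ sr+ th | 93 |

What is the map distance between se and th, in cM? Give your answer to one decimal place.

The two most frequent reciprocal classes, se+ sr th and se sr+ th+, are the parental types, so the F1 was se+ sr th / se sr+ th+.
The two rarest classes, se+ sr th+ and se sr+ th, are the double crossovers. Comparing them with the parentals, only the th allele has switched, so th is the middle locus and the order is se – th – sr.
Crossovers in the se–th interval produce the single-crossover classes se sr th and se+ sr+ th+ (79 + 90 = 169) plus the double crossovers (36).
RF(se–th) = (169 + 36) / 1193 = 205/1193 = 0.1718 → 17.2 cM.

17.2 cM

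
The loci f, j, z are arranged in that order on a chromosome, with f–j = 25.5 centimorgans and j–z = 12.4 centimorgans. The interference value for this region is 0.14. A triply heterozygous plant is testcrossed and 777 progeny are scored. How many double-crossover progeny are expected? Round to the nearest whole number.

Map distances give recombination frequencies of 0.255 and 0.124 for the two intervals.
With interference 0.14 (so coincidence = 0.86), expected double-crossover frequency = 0.255 × 0.124 × 0.86 = 0.02719.
Expected number = 0.02719 × 777 = 21.13 ≈ 21.

21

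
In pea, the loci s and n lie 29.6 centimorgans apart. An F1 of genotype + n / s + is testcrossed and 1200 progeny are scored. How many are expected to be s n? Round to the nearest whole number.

178

A map distance of 29.6 centimorgans corresponds to a recombination frequency of 0.296.
The F1 is + n / s +, so s n is a recombinant gamete class with expected frequency r/2 = 0.296/2 = 0.1480.
Expected number = 0.1480 × 1200 = 177.60 ≈ 178.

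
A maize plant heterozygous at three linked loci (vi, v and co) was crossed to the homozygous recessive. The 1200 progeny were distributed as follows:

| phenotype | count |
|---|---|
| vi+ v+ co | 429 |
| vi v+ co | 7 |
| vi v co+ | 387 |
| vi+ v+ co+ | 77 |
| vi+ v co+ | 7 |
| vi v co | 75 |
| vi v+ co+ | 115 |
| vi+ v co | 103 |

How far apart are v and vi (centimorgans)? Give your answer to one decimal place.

19.3 centimorgans

The two most frequent reciprocal classes, vi v co+ and vi+ v+ co, are the parental types, so the F1 was vi v co+ / vi+ v+ co.
The two rarest classes, vi+ v co+ and vi v+ co, are the double crossovers. Comparing them with the parentals, only the vi allele has switched, so vi is the middle locus and the order is co – vi – v.
Crossovers in the vi–v interval produce the single-crossover classes vi v+ co+ and vi+ v co (115 + 103 = 218) plus the double crossovers (14).
RF(vi–v) = (218 + 14) / 1200 = 232/1200 = 0.1933 → 19.3 centimorgans.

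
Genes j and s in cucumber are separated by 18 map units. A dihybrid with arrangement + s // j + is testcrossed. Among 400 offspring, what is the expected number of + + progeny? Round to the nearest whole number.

A map distance of 18 map units corresponds to a recombination frequency of 0.180.
The F1 is + s / j +, so + + is a recombinant gamete class with expected frequency r/2 = 0.180/2 = 0.0900.
Expected number = 0.0900 × 400 = 36.00 ≈ 36.

36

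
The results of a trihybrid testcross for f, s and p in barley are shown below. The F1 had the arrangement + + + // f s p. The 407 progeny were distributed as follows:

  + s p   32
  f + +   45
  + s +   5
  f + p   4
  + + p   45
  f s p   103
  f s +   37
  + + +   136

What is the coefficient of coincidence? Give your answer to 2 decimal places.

The two rarest classes, + s + and f + p, are the double crossovers. Comparing them with the parentals, only the s allele has switched, so s is the middle locus and the order is f – s – p.
f–s: (77 + 9)/407 = 0.2113; s–p: (82 + 9)/407 = 0.2236.
Expected DCO frequency = 0.2113 × 0.2236 ≈ 0.04725; observed = 9/407 ≈ 0.02211.
Coefficient of coincidence = 0.02211/0.04725 ≈ 0.47.

0.47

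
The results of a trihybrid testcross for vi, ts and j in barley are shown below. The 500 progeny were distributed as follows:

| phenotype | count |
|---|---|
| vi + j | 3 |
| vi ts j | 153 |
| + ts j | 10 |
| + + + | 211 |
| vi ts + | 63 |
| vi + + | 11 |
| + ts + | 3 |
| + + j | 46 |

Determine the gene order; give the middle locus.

ts

The two most frequent reciprocal classes, vi ts j and + + +, are the parental types, so the F1 was vi ts j / + + +.
The two rarest classes, vi + j and + ts +, are the double crossovers. Comparing them with the parentals, only the ts allele has switched, so ts is the middle locus and the order is j – ts – vi.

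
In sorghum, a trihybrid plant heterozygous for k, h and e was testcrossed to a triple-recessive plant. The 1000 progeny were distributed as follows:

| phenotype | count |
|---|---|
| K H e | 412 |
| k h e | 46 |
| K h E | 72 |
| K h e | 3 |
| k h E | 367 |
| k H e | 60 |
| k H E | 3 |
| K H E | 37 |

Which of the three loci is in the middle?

h

The two most frequent reciprocal classes, k h E and K H e, are the parental types, so the F1 was k h E / K H e.
The two rarest classes, k H E and K h e, are the double crossovers. Comparing them with the parentals, only the h allele has switched, so h is the middle locus and the order is e – h – k.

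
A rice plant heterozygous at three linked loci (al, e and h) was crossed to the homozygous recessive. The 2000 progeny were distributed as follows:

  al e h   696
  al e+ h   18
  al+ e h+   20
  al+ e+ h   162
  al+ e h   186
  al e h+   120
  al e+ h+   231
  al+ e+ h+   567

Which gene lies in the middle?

The two most frequent reciprocal classes, al e h and al+ e+ h+, are the parental types, so the F1 was al e h / al+ e+ h+.
The two rarest classes, al e+ h and al+ e h+, are the double crossovers. Comparing them with the parentals, only the e allele has switched, so e is the middle locus and the order is al – e – h.

e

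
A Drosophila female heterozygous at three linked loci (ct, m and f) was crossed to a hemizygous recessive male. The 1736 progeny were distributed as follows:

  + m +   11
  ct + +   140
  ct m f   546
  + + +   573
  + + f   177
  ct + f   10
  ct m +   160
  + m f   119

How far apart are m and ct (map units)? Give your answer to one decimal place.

The two most frequent reciprocal classes, ct m f and + + +, are the parental types, so the F1 was ct m f / + + +.
The two rarest classes, ct + f and + m +, are the double crossovers. Comparing them with the parentals, only the m allele has switched, so m is the middle locus and the order is ct – m – f.
Crossovers in the ct–m interval produce the single-crossover classes + m f and ct + + (119 + 140 = 259) plus the double crossovers (21).
RF(ct–m) = (259 + 21) / 1736 = 280/1736 = 0.1613 → 16.1 map units.

16.1 map units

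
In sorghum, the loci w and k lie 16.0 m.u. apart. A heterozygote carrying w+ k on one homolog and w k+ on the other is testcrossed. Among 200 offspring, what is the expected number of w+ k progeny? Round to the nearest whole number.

A map distance of 16.0 m.u. corresponds to a recombination frequency of 0.160.
The F1 is w+ k / w k+, so w+ k is a parental gamete class with expected frequency (1 − r)/2 = 0.840/2 = 0.4200.
Expected number = 0.4200 × 200 = 84.00 ≈ 84.

84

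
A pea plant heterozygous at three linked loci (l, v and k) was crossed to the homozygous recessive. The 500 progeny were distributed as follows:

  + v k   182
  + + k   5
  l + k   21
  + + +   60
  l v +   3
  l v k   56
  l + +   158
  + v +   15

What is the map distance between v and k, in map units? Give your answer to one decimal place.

8.8 map units

The two most frequent reciprocal classes, + v k and l + +, are the parental types, so the F1 was + v k / l + +.
The two rarest classes, + + k and l v +, are the double crossovers. Comparing them with the parentals, only the v allele has switched, so v is the middle locus and the order is k – v – l.
Crossovers in the k–v interval produce the single-crossover classes + v + and l + k (15 + 21 = 36) plus the double crossovers (8).
RF(k–v) = (36 + 8) / 500 = 44/500 = 0.0880 → 8.8 map units.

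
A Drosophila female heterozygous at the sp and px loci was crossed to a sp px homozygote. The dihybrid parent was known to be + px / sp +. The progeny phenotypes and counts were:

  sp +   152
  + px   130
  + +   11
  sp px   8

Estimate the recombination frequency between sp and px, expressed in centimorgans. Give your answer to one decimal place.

The recombinant classes are + + and sp px: 11 + 8 = 19.
Recombination frequency = 19/301 = 0.0631 ≈ 6.3%, i.e. 6.3 centimorgans.

6.3 centimorgans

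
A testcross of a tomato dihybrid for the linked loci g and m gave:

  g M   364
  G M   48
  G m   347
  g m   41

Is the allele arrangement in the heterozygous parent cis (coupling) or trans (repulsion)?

trans

The two most frequent classes are G m (347) and g M (364); these are the parental (non-recombinant) types.
So the F1 carried G m on one chromosome and g M on the other — the recessive alleles are on opposite chromosomes (trans / repulsion).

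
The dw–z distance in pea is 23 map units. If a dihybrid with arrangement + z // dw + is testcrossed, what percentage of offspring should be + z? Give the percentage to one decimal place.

38.5%

A map distance of 23 map units corresponds to a recombination frequency of 0.230.
The F1 is + z / dw +, so + z is a parental gamete class with expected frequency (1 − r)/2 = 0.770/2 = 0.3850.
That is 0.3850 = 38.5% of the progeny.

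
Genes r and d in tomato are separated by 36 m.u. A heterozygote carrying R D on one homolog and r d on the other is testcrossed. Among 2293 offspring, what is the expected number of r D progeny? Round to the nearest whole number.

A map distance of 36 m.u. corresponds to a recombination frequency of 0.360.
The F1 is R D / r d, so r D is a recombinant gamete class with expected frequency r/2 = 0.360/2 = 0.1800.
Expected number = 0.1800 × 2293 = 412.74 ≈ 413.

413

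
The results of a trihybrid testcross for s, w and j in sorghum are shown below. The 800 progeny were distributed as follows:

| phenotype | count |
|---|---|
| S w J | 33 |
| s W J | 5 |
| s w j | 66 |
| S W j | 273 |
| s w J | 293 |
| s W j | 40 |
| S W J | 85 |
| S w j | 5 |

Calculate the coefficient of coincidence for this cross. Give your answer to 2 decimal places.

The two most frequent reciprocal classes, s w J and S W j, are the parental types, so the F1 was s w J / S W j.
The two rarest classes, s W J and S w j, are the double crossovers. Comparing them with the parentals, only the w allele has switched, so w is the middle locus and the order is s – w – j.
s–w: (73 + 10)/800 = 0.1037; w–j: (151 + 10)/800 = 0.2013.
Expected DCO frequency = 0.1037 × 0.2013 ≈ 0.02087; observed = 10/800 ≈ 0.01250.
Coefficient of coincidence = 0.01250/0.02087 ≈ 0.60.

0.60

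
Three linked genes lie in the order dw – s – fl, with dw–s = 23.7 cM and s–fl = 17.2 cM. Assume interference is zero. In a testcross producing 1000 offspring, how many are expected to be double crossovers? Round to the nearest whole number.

41

Map distances give recombination frequencies of 0.237 and 0.172 for the two intervals.
With no interference, expected double-crossover frequency = 0.237 × 0.172 = 0.04076.
Expected number = 0.04076 × 1000 = 40.76 ≈ 41.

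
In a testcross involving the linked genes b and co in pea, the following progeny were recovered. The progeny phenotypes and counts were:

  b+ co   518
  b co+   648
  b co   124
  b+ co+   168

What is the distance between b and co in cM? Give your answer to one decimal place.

20.0 cM

The two most frequent classes, b+ co (518) and b co+ (648), are the parental types, so the F1 was b+ co / b co+.
The recombinant classes are b+ co+ and b co: 168 + 124 = 292.
Recombination frequency = 292/1458 = 0.2003 ≈ 20.0%, i.e. 20.0 cM.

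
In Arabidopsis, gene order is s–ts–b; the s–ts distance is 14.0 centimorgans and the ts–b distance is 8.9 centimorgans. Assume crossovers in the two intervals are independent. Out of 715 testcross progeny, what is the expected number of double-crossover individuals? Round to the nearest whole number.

9

Map distances give recombination frequencies of 0.140 and 0.089 for the two intervals.
With no interference, expected double-crossover frequency = 0.140 × 0.089 = 0.01246.
Expected number = 0.01246 × 715 = 8.91 ≈ 9.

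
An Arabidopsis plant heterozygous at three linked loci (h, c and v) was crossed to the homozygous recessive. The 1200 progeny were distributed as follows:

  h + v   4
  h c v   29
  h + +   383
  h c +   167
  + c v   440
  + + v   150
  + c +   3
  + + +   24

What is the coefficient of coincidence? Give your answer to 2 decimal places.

0.43

The two most frequent reciprocal classes, h + + and + c v, are the parental types, so the F1 was h + + / + c v.
The two rarest classes, h + v and + c +, are the double crossovers. Comparing them with the parentals, only the v allele has switched, so v is the middle locus and the order is c – v – h.
c–v: (317 + 7)/1200 = 0.2700; v–h: (53 + 7)/1200 = 0.0500.
Expected DCO frequency = 0.2700 × 0.0500 ≈ 0.01350; observed = 7/1200 ≈ 0.00583.
Coefficient of coincidence = 0.00583/0.01350 ≈ 0.43.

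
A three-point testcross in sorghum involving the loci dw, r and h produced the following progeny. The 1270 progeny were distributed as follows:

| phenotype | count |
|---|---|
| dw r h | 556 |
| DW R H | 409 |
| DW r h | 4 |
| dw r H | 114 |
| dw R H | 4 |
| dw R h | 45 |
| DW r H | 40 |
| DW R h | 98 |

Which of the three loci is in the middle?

The two most frequent reciprocal classes, dw r h and DW R H, are the parental types, so the F1 was dw r h / DW R H.
The two rarest classes, DW r h and dw R H, are the double crossovers. Comparing them with the parentals, only the dw allele has switched, so dw is the middle locus and the order is r – dw – h.

dw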